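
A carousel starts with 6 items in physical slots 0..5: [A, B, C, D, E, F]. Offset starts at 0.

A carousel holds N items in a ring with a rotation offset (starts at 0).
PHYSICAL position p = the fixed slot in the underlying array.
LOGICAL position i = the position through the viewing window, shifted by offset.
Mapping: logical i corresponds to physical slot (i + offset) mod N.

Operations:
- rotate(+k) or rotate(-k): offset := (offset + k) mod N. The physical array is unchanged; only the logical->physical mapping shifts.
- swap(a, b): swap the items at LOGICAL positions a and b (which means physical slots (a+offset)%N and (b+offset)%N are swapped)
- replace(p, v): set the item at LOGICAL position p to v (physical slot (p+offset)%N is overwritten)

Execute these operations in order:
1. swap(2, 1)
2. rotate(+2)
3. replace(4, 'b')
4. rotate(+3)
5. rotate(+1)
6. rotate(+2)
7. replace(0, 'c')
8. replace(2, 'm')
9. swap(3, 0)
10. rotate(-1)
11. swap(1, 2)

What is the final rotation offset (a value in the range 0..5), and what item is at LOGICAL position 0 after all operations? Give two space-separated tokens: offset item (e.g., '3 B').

After op 1 (swap(2, 1)): offset=0, physical=[A,C,B,D,E,F], logical=[A,C,B,D,E,F]
After op 2 (rotate(+2)): offset=2, physical=[A,C,B,D,E,F], logical=[B,D,E,F,A,C]
After op 3 (replace(4, 'b')): offset=2, physical=[b,C,B,D,E,F], logical=[B,D,E,F,b,C]
After op 4 (rotate(+3)): offset=5, physical=[b,C,B,D,E,F], logical=[F,b,C,B,D,E]
After op 5 (rotate(+1)): offset=0, physical=[b,C,B,D,E,F], logical=[b,C,B,D,E,F]
After op 6 (rotate(+2)): offset=2, physical=[b,C,B,D,E,F], logical=[B,D,E,F,b,C]
After op 7 (replace(0, 'c')): offset=2, physical=[b,C,c,D,E,F], logical=[c,D,E,F,b,C]
After op 8 (replace(2, 'm')): offset=2, physical=[b,C,c,D,m,F], logical=[c,D,m,F,b,C]
After op 9 (swap(3, 0)): offset=2, physical=[b,C,F,D,m,c], logical=[F,D,m,c,b,C]
After op 10 (rotate(-1)): offset=1, physical=[b,C,F,D,m,c], logical=[C,F,D,m,c,b]
After op 11 (swap(1, 2)): offset=1, physical=[b,C,D,F,m,c], logical=[C,D,F,m,c,b]

Answer: 1 C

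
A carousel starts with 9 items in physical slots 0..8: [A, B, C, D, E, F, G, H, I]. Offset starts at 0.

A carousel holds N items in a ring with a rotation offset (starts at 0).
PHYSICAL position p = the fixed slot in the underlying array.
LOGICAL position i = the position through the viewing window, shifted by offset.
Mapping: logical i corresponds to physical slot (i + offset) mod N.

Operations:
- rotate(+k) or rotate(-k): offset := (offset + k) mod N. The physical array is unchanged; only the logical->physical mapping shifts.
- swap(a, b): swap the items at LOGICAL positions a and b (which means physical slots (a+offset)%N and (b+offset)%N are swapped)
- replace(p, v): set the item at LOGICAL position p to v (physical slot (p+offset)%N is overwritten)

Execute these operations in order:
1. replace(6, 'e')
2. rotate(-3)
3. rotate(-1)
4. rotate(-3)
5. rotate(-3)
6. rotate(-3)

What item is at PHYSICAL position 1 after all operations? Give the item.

Answer: B

Derivation:
After op 1 (replace(6, 'e')): offset=0, physical=[A,B,C,D,E,F,e,H,I], logical=[A,B,C,D,E,F,e,H,I]
After op 2 (rotate(-3)): offset=6, physical=[A,B,C,D,E,F,e,H,I], logical=[e,H,I,A,B,C,D,E,F]
After op 3 (rotate(-1)): offset=5, physical=[A,B,C,D,E,F,e,H,I], logical=[F,e,H,I,A,B,C,D,E]
After op 4 (rotate(-3)): offset=2, physical=[A,B,C,D,E,F,e,H,I], logical=[C,D,E,F,e,H,I,A,B]
After op 5 (rotate(-3)): offset=8, physical=[A,B,C,D,E,F,e,H,I], logical=[I,A,B,C,D,E,F,e,H]
After op 6 (rotate(-3)): offset=5, physical=[A,B,C,D,E,F,e,H,I], logical=[F,e,H,I,A,B,C,D,E]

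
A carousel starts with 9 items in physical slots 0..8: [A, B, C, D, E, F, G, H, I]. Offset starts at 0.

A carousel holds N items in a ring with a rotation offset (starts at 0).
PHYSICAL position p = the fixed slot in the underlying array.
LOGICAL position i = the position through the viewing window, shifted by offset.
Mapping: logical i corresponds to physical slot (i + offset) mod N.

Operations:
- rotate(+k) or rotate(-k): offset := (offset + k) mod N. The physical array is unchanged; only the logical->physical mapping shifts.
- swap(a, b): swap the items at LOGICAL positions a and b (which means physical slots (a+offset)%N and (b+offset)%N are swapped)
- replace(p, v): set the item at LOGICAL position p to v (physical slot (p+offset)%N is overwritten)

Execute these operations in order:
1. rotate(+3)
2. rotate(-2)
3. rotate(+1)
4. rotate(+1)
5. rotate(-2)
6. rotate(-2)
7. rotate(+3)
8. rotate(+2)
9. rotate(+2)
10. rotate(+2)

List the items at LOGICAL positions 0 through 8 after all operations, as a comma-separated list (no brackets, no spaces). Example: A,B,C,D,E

Answer: I,A,B,C,D,E,F,G,H

Derivation:
After op 1 (rotate(+3)): offset=3, physical=[A,B,C,D,E,F,G,H,I], logical=[D,E,F,G,H,I,A,B,C]
After op 2 (rotate(-2)): offset=1, physical=[A,B,C,D,E,F,G,H,I], logical=[B,C,D,E,F,G,H,I,A]
After op 3 (rotate(+1)): offset=2, physical=[A,B,C,D,E,F,G,H,I], logical=[C,D,E,F,G,H,I,A,B]
After op 4 (rotate(+1)): offset=3, physical=[A,B,C,D,E,F,G,H,I], logical=[D,E,F,G,H,I,A,B,C]
After op 5 (rotate(-2)): offset=1, physical=[A,B,C,D,E,F,G,H,I], logical=[B,C,D,E,F,G,H,I,A]
After op 6 (rotate(-2)): offset=8, physical=[A,B,C,D,E,F,G,H,I], logical=[I,A,B,C,D,E,F,G,H]
After op 7 (rotate(+3)): offset=2, physical=[A,B,C,D,E,F,G,H,I], logical=[C,D,E,F,G,H,I,A,B]
After op 8 (rotate(+2)): offset=4, physical=[A,B,C,D,E,F,G,H,I], logical=[E,F,G,H,I,A,B,C,D]
After op 9 (rotate(+2)): offset=6, physical=[A,B,C,D,E,F,G,H,I], logical=[G,H,I,A,B,C,D,E,F]
After op 10 (rotate(+2)): offset=8, physical=[A,B,C,D,E,F,G,H,I], logical=[I,A,B,C,D,E,F,G,H]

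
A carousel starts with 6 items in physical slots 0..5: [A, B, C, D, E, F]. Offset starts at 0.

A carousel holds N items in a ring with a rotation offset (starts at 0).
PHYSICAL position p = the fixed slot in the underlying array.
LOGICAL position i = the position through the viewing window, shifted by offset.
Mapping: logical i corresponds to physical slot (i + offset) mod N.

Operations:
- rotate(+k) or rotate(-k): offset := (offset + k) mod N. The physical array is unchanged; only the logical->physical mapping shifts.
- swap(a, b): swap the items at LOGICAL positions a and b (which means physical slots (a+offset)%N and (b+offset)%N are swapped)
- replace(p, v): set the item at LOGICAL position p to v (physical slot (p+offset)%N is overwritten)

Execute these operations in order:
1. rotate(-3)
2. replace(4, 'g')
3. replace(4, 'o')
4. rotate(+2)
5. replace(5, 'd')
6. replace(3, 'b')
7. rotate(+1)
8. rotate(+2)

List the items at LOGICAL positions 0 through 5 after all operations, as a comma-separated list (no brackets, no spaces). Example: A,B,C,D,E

After op 1 (rotate(-3)): offset=3, physical=[A,B,C,D,E,F], logical=[D,E,F,A,B,C]
After op 2 (replace(4, 'g')): offset=3, physical=[A,g,C,D,E,F], logical=[D,E,F,A,g,C]
After op 3 (replace(4, 'o')): offset=3, physical=[A,o,C,D,E,F], logical=[D,E,F,A,o,C]
After op 4 (rotate(+2)): offset=5, physical=[A,o,C,D,E,F], logical=[F,A,o,C,D,E]
After op 5 (replace(5, 'd')): offset=5, physical=[A,o,C,D,d,F], logical=[F,A,o,C,D,d]
After op 6 (replace(3, 'b')): offset=5, physical=[A,o,b,D,d,F], logical=[F,A,o,b,D,d]
After op 7 (rotate(+1)): offset=0, physical=[A,o,b,D,d,F], logical=[A,o,b,D,d,F]
After op 8 (rotate(+2)): offset=2, physical=[A,o,b,D,d,F], logical=[b,D,d,F,A,o]

Answer: b,D,d,F,A,o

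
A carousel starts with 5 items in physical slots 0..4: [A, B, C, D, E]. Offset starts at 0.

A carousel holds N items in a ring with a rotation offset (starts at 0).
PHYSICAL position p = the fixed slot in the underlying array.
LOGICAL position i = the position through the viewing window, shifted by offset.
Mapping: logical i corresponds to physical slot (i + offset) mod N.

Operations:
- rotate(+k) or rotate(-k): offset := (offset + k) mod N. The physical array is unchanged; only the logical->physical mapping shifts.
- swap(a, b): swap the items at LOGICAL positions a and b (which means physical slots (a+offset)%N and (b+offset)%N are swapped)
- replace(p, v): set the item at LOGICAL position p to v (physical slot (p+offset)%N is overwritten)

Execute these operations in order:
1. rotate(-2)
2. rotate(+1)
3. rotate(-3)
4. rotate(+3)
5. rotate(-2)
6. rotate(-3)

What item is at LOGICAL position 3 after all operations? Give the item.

After op 1 (rotate(-2)): offset=3, physical=[A,B,C,D,E], logical=[D,E,A,B,C]
After op 2 (rotate(+1)): offset=4, physical=[A,B,C,D,E], logical=[E,A,B,C,D]
After op 3 (rotate(-3)): offset=1, physical=[A,B,C,D,E], logical=[B,C,D,E,A]
After op 4 (rotate(+3)): offset=4, physical=[A,B,C,D,E], logical=[E,A,B,C,D]
After op 5 (rotate(-2)): offset=2, physical=[A,B,C,D,E], logical=[C,D,E,A,B]
After op 6 (rotate(-3)): offset=4, physical=[A,B,C,D,E], logical=[E,A,B,C,D]

Answer: C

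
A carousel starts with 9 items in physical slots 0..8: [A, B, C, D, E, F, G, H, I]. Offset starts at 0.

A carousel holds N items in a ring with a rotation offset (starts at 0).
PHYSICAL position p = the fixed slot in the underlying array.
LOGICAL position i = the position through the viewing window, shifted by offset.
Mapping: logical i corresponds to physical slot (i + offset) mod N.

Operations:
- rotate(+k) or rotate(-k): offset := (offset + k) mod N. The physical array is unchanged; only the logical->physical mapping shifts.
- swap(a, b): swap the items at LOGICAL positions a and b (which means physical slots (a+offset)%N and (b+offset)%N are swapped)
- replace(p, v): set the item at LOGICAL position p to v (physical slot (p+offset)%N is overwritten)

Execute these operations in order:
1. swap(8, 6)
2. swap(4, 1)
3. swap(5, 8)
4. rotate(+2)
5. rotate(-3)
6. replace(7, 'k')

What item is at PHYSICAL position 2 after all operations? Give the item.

Answer: C

Derivation:
After op 1 (swap(8, 6)): offset=0, physical=[A,B,C,D,E,F,I,H,G], logical=[A,B,C,D,E,F,I,H,G]
After op 2 (swap(4, 1)): offset=0, physical=[A,E,C,D,B,F,I,H,G], logical=[A,E,C,D,B,F,I,H,G]
After op 3 (swap(5, 8)): offset=0, physical=[A,E,C,D,B,G,I,H,F], logical=[A,E,C,D,B,G,I,H,F]
After op 4 (rotate(+2)): offset=2, physical=[A,E,C,D,B,G,I,H,F], logical=[C,D,B,G,I,H,F,A,E]
After op 5 (rotate(-3)): offset=8, physical=[A,E,C,D,B,G,I,H,F], logical=[F,A,E,C,D,B,G,I,H]
After op 6 (replace(7, 'k')): offset=8, physical=[A,E,C,D,B,G,k,H,F], logical=[F,A,E,C,D,B,G,k,H]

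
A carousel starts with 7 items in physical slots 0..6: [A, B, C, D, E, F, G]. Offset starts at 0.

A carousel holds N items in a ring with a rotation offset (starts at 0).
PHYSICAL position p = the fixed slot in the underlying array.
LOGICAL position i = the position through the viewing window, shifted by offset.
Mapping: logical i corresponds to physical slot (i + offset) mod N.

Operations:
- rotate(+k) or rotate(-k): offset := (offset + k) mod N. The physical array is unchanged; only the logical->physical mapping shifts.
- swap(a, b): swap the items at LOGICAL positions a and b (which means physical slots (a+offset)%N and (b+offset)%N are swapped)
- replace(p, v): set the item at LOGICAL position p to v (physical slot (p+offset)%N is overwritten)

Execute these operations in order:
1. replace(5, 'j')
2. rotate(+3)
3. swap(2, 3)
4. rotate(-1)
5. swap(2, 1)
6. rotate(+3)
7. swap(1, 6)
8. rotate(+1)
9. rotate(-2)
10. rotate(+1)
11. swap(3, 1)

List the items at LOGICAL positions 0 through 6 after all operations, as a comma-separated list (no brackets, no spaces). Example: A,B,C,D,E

After op 1 (replace(5, 'j')): offset=0, physical=[A,B,C,D,E,j,G], logical=[A,B,C,D,E,j,G]
After op 2 (rotate(+3)): offset=3, physical=[A,B,C,D,E,j,G], logical=[D,E,j,G,A,B,C]
After op 3 (swap(2, 3)): offset=3, physical=[A,B,C,D,E,G,j], logical=[D,E,G,j,A,B,C]
After op 4 (rotate(-1)): offset=2, physical=[A,B,C,D,E,G,j], logical=[C,D,E,G,j,A,B]
After op 5 (swap(2, 1)): offset=2, physical=[A,B,C,E,D,G,j], logical=[C,E,D,G,j,A,B]
After op 6 (rotate(+3)): offset=5, physical=[A,B,C,E,D,G,j], logical=[G,j,A,B,C,E,D]
After op 7 (swap(1, 6)): offset=5, physical=[A,B,C,E,j,G,D], logical=[G,D,A,B,C,E,j]
After op 8 (rotate(+1)): offset=6, physical=[A,B,C,E,j,G,D], logical=[D,A,B,C,E,j,G]
After op 9 (rotate(-2)): offset=4, physical=[A,B,C,E,j,G,D], logical=[j,G,D,A,B,C,E]
After op 10 (rotate(+1)): offset=5, physical=[A,B,C,E,j,G,D], logical=[G,D,A,B,C,E,j]
After op 11 (swap(3, 1)): offset=5, physical=[A,D,C,E,j,G,B], logical=[G,B,A,D,C,E,j]

Answer: G,B,A,D,C,E,j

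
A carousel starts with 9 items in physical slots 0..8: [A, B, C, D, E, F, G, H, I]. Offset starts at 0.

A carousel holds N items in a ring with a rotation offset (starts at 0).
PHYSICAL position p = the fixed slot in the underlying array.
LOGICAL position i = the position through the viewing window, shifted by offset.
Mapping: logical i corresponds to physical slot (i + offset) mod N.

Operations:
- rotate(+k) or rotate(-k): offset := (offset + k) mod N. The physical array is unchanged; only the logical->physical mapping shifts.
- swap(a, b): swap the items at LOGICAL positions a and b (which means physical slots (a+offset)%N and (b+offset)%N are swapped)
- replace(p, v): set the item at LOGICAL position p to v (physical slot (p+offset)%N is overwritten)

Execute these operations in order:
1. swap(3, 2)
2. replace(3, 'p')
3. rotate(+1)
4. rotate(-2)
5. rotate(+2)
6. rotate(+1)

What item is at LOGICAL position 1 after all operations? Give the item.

Answer: p

Derivation:
After op 1 (swap(3, 2)): offset=0, physical=[A,B,D,C,E,F,G,H,I], logical=[A,B,D,C,E,F,G,H,I]
After op 2 (replace(3, 'p')): offset=0, physical=[A,B,D,p,E,F,G,H,I], logical=[A,B,D,p,E,F,G,H,I]
After op 3 (rotate(+1)): offset=1, physical=[A,B,D,p,E,F,G,H,I], logical=[B,D,p,E,F,G,H,I,A]
After op 4 (rotate(-2)): offset=8, physical=[A,B,D,p,E,F,G,H,I], logical=[I,A,B,D,p,E,F,G,H]
After op 5 (rotate(+2)): offset=1, physical=[A,B,D,p,E,F,G,H,I], logical=[B,D,p,E,F,G,H,I,A]
After op 6 (rotate(+1)): offset=2, physical=[A,B,D,p,E,F,G,H,I], logical=[D,p,E,F,G,H,I,A,B]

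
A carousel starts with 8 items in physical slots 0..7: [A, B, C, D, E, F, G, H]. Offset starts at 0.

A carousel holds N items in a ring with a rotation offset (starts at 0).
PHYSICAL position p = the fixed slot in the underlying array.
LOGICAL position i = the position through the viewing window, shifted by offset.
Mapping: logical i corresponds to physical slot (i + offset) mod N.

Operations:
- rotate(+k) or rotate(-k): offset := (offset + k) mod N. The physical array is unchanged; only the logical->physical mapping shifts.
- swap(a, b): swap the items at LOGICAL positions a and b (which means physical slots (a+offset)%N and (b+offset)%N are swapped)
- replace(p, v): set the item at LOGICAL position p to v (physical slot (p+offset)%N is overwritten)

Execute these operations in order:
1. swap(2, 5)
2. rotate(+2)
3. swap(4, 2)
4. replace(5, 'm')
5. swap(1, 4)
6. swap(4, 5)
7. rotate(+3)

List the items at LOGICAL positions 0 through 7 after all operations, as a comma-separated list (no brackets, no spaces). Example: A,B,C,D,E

After op 1 (swap(2, 5)): offset=0, physical=[A,B,F,D,E,C,G,H], logical=[A,B,F,D,E,C,G,H]
After op 2 (rotate(+2)): offset=2, physical=[A,B,F,D,E,C,G,H], logical=[F,D,E,C,G,H,A,B]
After op 3 (swap(4, 2)): offset=2, physical=[A,B,F,D,G,C,E,H], logical=[F,D,G,C,E,H,A,B]
After op 4 (replace(5, 'm')): offset=2, physical=[A,B,F,D,G,C,E,m], logical=[F,D,G,C,E,m,A,B]
After op 5 (swap(1, 4)): offset=2, physical=[A,B,F,E,G,C,D,m], logical=[F,E,G,C,D,m,A,B]
After op 6 (swap(4, 5)): offset=2, physical=[A,B,F,E,G,C,m,D], logical=[F,E,G,C,m,D,A,B]
After op 7 (rotate(+3)): offset=5, physical=[A,B,F,E,G,C,m,D], logical=[C,m,D,A,B,F,E,G]

Answer: C,m,D,A,B,F,E,G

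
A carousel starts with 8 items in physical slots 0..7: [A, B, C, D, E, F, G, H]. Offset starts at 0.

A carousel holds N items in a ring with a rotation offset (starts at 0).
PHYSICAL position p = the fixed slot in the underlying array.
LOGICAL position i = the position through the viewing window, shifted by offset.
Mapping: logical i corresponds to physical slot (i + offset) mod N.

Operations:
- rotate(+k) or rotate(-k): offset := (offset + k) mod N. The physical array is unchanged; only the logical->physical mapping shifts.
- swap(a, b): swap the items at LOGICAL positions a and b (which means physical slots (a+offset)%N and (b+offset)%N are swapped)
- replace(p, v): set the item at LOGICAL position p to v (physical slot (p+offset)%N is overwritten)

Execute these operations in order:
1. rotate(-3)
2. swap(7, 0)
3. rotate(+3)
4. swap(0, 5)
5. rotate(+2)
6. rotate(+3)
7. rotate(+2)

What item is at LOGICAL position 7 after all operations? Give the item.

Answer: G

Derivation:
After op 1 (rotate(-3)): offset=5, physical=[A,B,C,D,E,F,G,H], logical=[F,G,H,A,B,C,D,E]
After op 2 (swap(7, 0)): offset=5, physical=[A,B,C,D,F,E,G,H], logical=[E,G,H,A,B,C,D,F]
After op 3 (rotate(+3)): offset=0, physical=[A,B,C,D,F,E,G,H], logical=[A,B,C,D,F,E,G,H]
After op 4 (swap(0, 5)): offset=0, physical=[E,B,C,D,F,A,G,H], logical=[E,B,C,D,F,A,G,H]
After op 5 (rotate(+2)): offset=2, physical=[E,B,C,D,F,A,G,H], logical=[C,D,F,A,G,H,E,B]
After op 6 (rotate(+3)): offset=5, physical=[E,B,C,D,F,A,G,H], logical=[A,G,H,E,B,C,D,F]
After op 7 (rotate(+2)): offset=7, physical=[E,B,C,D,F,A,G,H], logical=[H,E,B,C,D,F,A,G]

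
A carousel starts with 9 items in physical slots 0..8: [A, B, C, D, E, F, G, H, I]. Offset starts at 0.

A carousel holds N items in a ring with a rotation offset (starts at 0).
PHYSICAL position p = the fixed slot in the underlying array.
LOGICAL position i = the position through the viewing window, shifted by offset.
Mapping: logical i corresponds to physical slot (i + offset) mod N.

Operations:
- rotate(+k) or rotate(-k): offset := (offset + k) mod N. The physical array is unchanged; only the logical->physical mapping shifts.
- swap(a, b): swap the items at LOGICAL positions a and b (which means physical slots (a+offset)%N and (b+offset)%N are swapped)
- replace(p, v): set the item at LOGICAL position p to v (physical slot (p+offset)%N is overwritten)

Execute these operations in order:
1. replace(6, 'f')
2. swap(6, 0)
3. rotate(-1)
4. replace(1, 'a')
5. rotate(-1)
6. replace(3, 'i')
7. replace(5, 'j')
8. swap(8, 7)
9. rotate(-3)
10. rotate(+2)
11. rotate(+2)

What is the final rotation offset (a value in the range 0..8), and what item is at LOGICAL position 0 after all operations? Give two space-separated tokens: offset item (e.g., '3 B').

After op 1 (replace(6, 'f')): offset=0, physical=[A,B,C,D,E,F,f,H,I], logical=[A,B,C,D,E,F,f,H,I]
After op 2 (swap(6, 0)): offset=0, physical=[f,B,C,D,E,F,A,H,I], logical=[f,B,C,D,E,F,A,H,I]
After op 3 (rotate(-1)): offset=8, physical=[f,B,C,D,E,F,A,H,I], logical=[I,f,B,C,D,E,F,A,H]
After op 4 (replace(1, 'a')): offset=8, physical=[a,B,C,D,E,F,A,H,I], logical=[I,a,B,C,D,E,F,A,H]
After op 5 (rotate(-1)): offset=7, physical=[a,B,C,D,E,F,A,H,I], logical=[H,I,a,B,C,D,E,F,A]
After op 6 (replace(3, 'i')): offset=7, physical=[a,i,C,D,E,F,A,H,I], logical=[H,I,a,i,C,D,E,F,A]
After op 7 (replace(5, 'j')): offset=7, physical=[a,i,C,j,E,F,A,H,I], logical=[H,I,a,i,C,j,E,F,A]
After op 8 (swap(8, 7)): offset=7, physical=[a,i,C,j,E,A,F,H,I], logical=[H,I,a,i,C,j,E,A,F]
After op 9 (rotate(-3)): offset=4, physical=[a,i,C,j,E,A,F,H,I], logical=[E,A,F,H,I,a,i,C,j]
After op 10 (rotate(+2)): offset=6, physical=[a,i,C,j,E,A,F,H,I], logical=[F,H,I,a,i,C,j,E,A]
After op 11 (rotate(+2)): offset=8, physical=[a,i,C,j,E,A,F,H,I], logical=[I,a,i,C,j,E,A,F,H]

Answer: 8 I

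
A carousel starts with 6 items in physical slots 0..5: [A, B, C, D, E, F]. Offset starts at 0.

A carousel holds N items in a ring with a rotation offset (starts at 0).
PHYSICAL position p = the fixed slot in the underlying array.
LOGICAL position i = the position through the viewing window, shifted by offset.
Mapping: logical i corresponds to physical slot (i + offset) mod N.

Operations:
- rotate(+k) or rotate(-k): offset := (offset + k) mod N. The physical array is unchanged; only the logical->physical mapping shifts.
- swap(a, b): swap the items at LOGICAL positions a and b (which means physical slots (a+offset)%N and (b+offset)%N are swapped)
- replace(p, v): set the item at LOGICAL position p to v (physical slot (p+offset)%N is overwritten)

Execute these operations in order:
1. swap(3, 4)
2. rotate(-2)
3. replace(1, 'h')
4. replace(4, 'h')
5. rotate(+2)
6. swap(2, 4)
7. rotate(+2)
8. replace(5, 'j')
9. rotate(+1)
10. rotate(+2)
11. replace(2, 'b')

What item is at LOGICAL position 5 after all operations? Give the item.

Answer: h

Derivation:
After op 1 (swap(3, 4)): offset=0, physical=[A,B,C,E,D,F], logical=[A,B,C,E,D,F]
After op 2 (rotate(-2)): offset=4, physical=[A,B,C,E,D,F], logical=[D,F,A,B,C,E]
After op 3 (replace(1, 'h')): offset=4, physical=[A,B,C,E,D,h], logical=[D,h,A,B,C,E]
After op 4 (replace(4, 'h')): offset=4, physical=[A,B,h,E,D,h], logical=[D,h,A,B,h,E]
After op 5 (rotate(+2)): offset=0, physical=[A,B,h,E,D,h], logical=[A,B,h,E,D,h]
After op 6 (swap(2, 4)): offset=0, physical=[A,B,D,E,h,h], logical=[A,B,D,E,h,h]
After op 7 (rotate(+2)): offset=2, physical=[A,B,D,E,h,h], logical=[D,E,h,h,A,B]
After op 8 (replace(5, 'j')): offset=2, physical=[A,j,D,E,h,h], logical=[D,E,h,h,A,j]
After op 9 (rotate(+1)): offset=3, physical=[A,j,D,E,h,h], logical=[E,h,h,A,j,D]
After op 10 (rotate(+2)): offset=5, physical=[A,j,D,E,h,h], logical=[h,A,j,D,E,h]
After op 11 (replace(2, 'b')): offset=5, physical=[A,b,D,E,h,h], logical=[h,A,b,D,E,h]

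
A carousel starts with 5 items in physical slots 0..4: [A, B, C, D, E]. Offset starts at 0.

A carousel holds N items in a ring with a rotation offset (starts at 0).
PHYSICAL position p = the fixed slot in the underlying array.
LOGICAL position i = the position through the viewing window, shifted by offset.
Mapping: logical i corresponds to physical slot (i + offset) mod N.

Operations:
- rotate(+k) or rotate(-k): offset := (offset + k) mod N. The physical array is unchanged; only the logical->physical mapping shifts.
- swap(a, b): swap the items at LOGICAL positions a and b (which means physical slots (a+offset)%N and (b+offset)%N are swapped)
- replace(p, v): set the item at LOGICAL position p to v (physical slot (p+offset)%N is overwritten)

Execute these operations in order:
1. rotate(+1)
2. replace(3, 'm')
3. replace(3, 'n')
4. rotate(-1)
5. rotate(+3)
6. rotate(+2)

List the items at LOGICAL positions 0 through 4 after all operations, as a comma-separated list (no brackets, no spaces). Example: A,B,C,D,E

After op 1 (rotate(+1)): offset=1, physical=[A,B,C,D,E], logical=[B,C,D,E,A]
After op 2 (replace(3, 'm')): offset=1, physical=[A,B,C,D,m], logical=[B,C,D,m,A]
After op 3 (replace(3, 'n')): offset=1, physical=[A,B,C,D,n], logical=[B,C,D,n,A]
After op 4 (rotate(-1)): offset=0, physical=[A,B,C,D,n], logical=[A,B,C,D,n]
After op 5 (rotate(+3)): offset=3, physical=[A,B,C,D,n], logical=[D,n,A,B,C]
After op 6 (rotate(+2)): offset=0, physical=[A,B,C,D,n], logical=[A,B,C,D,n]

Answer: A,B,C,D,n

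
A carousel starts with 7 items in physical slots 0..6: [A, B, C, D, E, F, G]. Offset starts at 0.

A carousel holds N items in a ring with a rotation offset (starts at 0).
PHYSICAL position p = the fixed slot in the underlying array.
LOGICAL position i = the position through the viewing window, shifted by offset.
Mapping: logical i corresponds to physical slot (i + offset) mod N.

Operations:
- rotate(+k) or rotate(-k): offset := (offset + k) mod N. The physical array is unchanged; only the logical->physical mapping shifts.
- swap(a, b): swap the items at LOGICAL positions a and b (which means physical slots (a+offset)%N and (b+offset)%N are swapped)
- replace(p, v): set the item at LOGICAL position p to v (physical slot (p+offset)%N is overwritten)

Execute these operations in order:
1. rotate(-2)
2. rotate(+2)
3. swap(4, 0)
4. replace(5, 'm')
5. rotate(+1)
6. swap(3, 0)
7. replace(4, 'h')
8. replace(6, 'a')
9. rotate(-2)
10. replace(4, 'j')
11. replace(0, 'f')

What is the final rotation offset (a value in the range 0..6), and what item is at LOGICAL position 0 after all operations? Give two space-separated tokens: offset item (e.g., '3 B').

Answer: 6 f

Derivation:
After op 1 (rotate(-2)): offset=5, physical=[A,B,C,D,E,F,G], logical=[F,G,A,B,C,D,E]
After op 2 (rotate(+2)): offset=0, physical=[A,B,C,D,E,F,G], logical=[A,B,C,D,E,F,G]
After op 3 (swap(4, 0)): offset=0, physical=[E,B,C,D,A,F,G], logical=[E,B,C,D,A,F,G]
After op 4 (replace(5, 'm')): offset=0, physical=[E,B,C,D,A,m,G], logical=[E,B,C,D,A,m,G]
After op 5 (rotate(+1)): offset=1, physical=[E,B,C,D,A,m,G], logical=[B,C,D,A,m,G,E]
After op 6 (swap(3, 0)): offset=1, physical=[E,A,C,D,B,m,G], logical=[A,C,D,B,m,G,E]
After op 7 (replace(4, 'h')): offset=1, physical=[E,A,C,D,B,h,G], logical=[A,C,D,B,h,G,E]
After op 8 (replace(6, 'a')): offset=1, physical=[a,A,C,D,B,h,G], logical=[A,C,D,B,h,G,a]
After op 9 (rotate(-2)): offset=6, physical=[a,A,C,D,B,h,G], logical=[G,a,A,C,D,B,h]
After op 10 (replace(4, 'j')): offset=6, physical=[a,A,C,j,B,h,G], logical=[G,a,A,C,j,B,h]
After op 11 (replace(0, 'f')): offset=6, physical=[a,A,C,j,B,h,f], logical=[f,a,A,C,j,B,h]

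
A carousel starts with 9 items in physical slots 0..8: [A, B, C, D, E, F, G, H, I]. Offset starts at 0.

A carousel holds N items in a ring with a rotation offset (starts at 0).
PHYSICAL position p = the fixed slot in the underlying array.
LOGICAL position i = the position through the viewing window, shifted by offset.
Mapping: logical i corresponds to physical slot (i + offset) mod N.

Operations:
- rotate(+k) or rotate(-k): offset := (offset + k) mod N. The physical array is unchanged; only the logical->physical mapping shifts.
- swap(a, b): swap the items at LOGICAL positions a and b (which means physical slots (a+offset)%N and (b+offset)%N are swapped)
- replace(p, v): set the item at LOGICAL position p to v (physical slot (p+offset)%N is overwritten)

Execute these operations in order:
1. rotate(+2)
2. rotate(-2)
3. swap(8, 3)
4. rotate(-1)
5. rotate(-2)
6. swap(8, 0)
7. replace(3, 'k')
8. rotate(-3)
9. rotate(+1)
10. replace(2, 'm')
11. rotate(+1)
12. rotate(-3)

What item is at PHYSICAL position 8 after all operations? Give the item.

After op 1 (rotate(+2)): offset=2, physical=[A,B,C,D,E,F,G,H,I], logical=[C,D,E,F,G,H,I,A,B]
After op 2 (rotate(-2)): offset=0, physical=[A,B,C,D,E,F,G,H,I], logical=[A,B,C,D,E,F,G,H,I]
After op 3 (swap(8, 3)): offset=0, physical=[A,B,C,I,E,F,G,H,D], logical=[A,B,C,I,E,F,G,H,D]
After op 4 (rotate(-1)): offset=8, physical=[A,B,C,I,E,F,G,H,D], logical=[D,A,B,C,I,E,F,G,H]
After op 5 (rotate(-2)): offset=6, physical=[A,B,C,I,E,F,G,H,D], logical=[G,H,D,A,B,C,I,E,F]
After op 6 (swap(8, 0)): offset=6, physical=[A,B,C,I,E,G,F,H,D], logical=[F,H,D,A,B,C,I,E,G]
After op 7 (replace(3, 'k')): offset=6, physical=[k,B,C,I,E,G,F,H,D], logical=[F,H,D,k,B,C,I,E,G]
After op 8 (rotate(-3)): offset=3, physical=[k,B,C,I,E,G,F,H,D], logical=[I,E,G,F,H,D,k,B,C]
After op 9 (rotate(+1)): offset=4, physical=[k,B,C,I,E,G,F,H,D], logical=[E,G,F,H,D,k,B,C,I]
After op 10 (replace(2, 'm')): offset=4, physical=[k,B,C,I,E,G,m,H,D], logical=[E,G,m,H,D,k,B,C,I]
After op 11 (rotate(+1)): offset=5, physical=[k,B,C,I,E,G,m,H,D], logical=[G,m,H,D,k,B,C,I,E]
After op 12 (rotate(-3)): offset=2, physical=[k,B,C,I,E,G,m,H,D], logical=[C,I,E,G,m,H,D,k,B]

Answer: D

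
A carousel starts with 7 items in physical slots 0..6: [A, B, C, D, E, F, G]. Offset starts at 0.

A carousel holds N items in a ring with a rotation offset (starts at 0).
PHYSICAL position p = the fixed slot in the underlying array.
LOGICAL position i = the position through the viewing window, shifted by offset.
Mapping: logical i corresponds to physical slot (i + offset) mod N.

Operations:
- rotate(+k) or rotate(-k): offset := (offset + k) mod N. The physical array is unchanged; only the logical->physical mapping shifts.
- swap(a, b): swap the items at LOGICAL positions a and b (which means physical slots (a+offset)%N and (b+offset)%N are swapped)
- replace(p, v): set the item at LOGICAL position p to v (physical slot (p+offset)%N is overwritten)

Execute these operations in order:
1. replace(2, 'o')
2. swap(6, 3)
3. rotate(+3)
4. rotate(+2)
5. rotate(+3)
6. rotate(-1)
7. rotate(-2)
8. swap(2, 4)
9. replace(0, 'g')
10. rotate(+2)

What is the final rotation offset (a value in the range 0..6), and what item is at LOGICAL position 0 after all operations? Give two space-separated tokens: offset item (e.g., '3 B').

After op 1 (replace(2, 'o')): offset=0, physical=[A,B,o,D,E,F,G], logical=[A,B,o,D,E,F,G]
After op 2 (swap(6, 3)): offset=0, physical=[A,B,o,G,E,F,D], logical=[A,B,o,G,E,F,D]
After op 3 (rotate(+3)): offset=3, physical=[A,B,o,G,E,F,D], logical=[G,E,F,D,A,B,o]
After op 4 (rotate(+2)): offset=5, physical=[A,B,o,G,E,F,D], logical=[F,D,A,B,o,G,E]
After op 5 (rotate(+3)): offset=1, physical=[A,B,o,G,E,F,D], logical=[B,o,G,E,F,D,A]
After op 6 (rotate(-1)): offset=0, physical=[A,B,o,G,E,F,D], logical=[A,B,o,G,E,F,D]
After op 7 (rotate(-2)): offset=5, physical=[A,B,o,G,E,F,D], logical=[F,D,A,B,o,G,E]
After op 8 (swap(2, 4)): offset=5, physical=[o,B,A,G,E,F,D], logical=[F,D,o,B,A,G,E]
After op 9 (replace(0, 'g')): offset=5, physical=[o,B,A,G,E,g,D], logical=[g,D,o,B,A,G,E]
After op 10 (rotate(+2)): offset=0, physical=[o,B,A,G,E,g,D], logical=[o,B,A,G,E,g,D]

Answer: 0 o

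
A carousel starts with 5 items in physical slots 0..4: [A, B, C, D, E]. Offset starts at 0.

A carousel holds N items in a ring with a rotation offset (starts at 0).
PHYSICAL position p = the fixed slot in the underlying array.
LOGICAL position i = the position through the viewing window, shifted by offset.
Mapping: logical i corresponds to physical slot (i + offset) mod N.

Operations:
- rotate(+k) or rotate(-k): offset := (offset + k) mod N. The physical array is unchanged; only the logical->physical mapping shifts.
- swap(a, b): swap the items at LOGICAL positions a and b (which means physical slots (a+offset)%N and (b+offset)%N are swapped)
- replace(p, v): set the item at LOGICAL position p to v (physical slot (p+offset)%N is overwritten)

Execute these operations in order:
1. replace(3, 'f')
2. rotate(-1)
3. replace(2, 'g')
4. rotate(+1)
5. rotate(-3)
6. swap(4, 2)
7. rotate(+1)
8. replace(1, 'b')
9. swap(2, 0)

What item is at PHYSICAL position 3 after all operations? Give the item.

After op 1 (replace(3, 'f')): offset=0, physical=[A,B,C,f,E], logical=[A,B,C,f,E]
After op 2 (rotate(-1)): offset=4, physical=[A,B,C,f,E], logical=[E,A,B,C,f]
After op 3 (replace(2, 'g')): offset=4, physical=[A,g,C,f,E], logical=[E,A,g,C,f]
After op 4 (rotate(+1)): offset=0, physical=[A,g,C,f,E], logical=[A,g,C,f,E]
After op 5 (rotate(-3)): offset=2, physical=[A,g,C,f,E], logical=[C,f,E,A,g]
After op 6 (swap(4, 2)): offset=2, physical=[A,E,C,f,g], logical=[C,f,g,A,E]
After op 7 (rotate(+1)): offset=3, physical=[A,E,C,f,g], logical=[f,g,A,E,C]
After op 8 (replace(1, 'b')): offset=3, physical=[A,E,C,f,b], logical=[f,b,A,E,C]
After op 9 (swap(2, 0)): offset=3, physical=[f,E,C,A,b], logical=[A,b,f,E,C]

Answer: A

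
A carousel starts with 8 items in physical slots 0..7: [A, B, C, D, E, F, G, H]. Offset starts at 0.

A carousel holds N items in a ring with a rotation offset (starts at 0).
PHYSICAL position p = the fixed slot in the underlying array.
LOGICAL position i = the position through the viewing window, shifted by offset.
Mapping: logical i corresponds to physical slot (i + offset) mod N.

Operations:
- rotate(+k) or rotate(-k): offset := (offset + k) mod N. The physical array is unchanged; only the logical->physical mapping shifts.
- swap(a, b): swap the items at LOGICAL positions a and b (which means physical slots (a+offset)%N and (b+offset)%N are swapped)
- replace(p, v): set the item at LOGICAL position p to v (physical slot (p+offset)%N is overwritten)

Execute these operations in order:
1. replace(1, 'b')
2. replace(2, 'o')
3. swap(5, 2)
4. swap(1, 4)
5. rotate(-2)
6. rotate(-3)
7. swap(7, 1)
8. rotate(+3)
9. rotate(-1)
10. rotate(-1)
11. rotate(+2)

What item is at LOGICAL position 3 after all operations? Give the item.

Answer: E

Derivation:
After op 1 (replace(1, 'b')): offset=0, physical=[A,b,C,D,E,F,G,H], logical=[A,b,C,D,E,F,G,H]
After op 2 (replace(2, 'o')): offset=0, physical=[A,b,o,D,E,F,G,H], logical=[A,b,o,D,E,F,G,H]
After op 3 (swap(5, 2)): offset=0, physical=[A,b,F,D,E,o,G,H], logical=[A,b,F,D,E,o,G,H]
After op 4 (swap(1, 4)): offset=0, physical=[A,E,F,D,b,o,G,H], logical=[A,E,F,D,b,o,G,H]
After op 5 (rotate(-2)): offset=6, physical=[A,E,F,D,b,o,G,H], logical=[G,H,A,E,F,D,b,o]
After op 6 (rotate(-3)): offset=3, physical=[A,E,F,D,b,o,G,H], logical=[D,b,o,G,H,A,E,F]
After op 7 (swap(7, 1)): offset=3, physical=[A,E,b,D,F,o,G,H], logical=[D,F,o,G,H,A,E,b]
After op 8 (rotate(+3)): offset=6, physical=[A,E,b,D,F,o,G,H], logical=[G,H,A,E,b,D,F,o]
After op 9 (rotate(-1)): offset=5, physical=[A,E,b,D,F,o,G,H], logical=[o,G,H,A,E,b,D,F]
After op 10 (rotate(-1)): offset=4, physical=[A,E,b,D,F,o,G,H], logical=[F,o,G,H,A,E,b,D]
After op 11 (rotate(+2)): offset=6, physical=[A,E,b,D,F,o,G,H], logical=[G,H,A,E,b,D,F,o]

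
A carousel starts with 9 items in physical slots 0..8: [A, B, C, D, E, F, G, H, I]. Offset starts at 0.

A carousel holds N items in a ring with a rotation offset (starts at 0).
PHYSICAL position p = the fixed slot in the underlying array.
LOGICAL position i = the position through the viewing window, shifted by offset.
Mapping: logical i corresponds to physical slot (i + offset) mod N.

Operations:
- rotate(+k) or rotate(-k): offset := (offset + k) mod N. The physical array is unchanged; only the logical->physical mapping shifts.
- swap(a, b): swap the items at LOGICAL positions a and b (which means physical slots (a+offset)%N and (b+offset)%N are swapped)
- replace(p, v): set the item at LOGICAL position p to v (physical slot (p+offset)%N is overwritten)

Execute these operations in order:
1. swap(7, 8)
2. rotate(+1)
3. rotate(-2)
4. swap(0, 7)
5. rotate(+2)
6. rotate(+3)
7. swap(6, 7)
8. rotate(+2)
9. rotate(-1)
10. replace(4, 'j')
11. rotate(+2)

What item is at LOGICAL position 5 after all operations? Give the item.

After op 1 (swap(7, 8)): offset=0, physical=[A,B,C,D,E,F,G,I,H], logical=[A,B,C,D,E,F,G,I,H]
After op 2 (rotate(+1)): offset=1, physical=[A,B,C,D,E,F,G,I,H], logical=[B,C,D,E,F,G,I,H,A]
After op 3 (rotate(-2)): offset=8, physical=[A,B,C,D,E,F,G,I,H], logical=[H,A,B,C,D,E,F,G,I]
After op 4 (swap(0, 7)): offset=8, physical=[A,B,C,D,E,F,H,I,G], logical=[G,A,B,C,D,E,F,H,I]
After op 5 (rotate(+2)): offset=1, physical=[A,B,C,D,E,F,H,I,G], logical=[B,C,D,E,F,H,I,G,A]
After op 6 (rotate(+3)): offset=4, physical=[A,B,C,D,E,F,H,I,G], logical=[E,F,H,I,G,A,B,C,D]
After op 7 (swap(6, 7)): offset=4, physical=[A,C,B,D,E,F,H,I,G], logical=[E,F,H,I,G,A,C,B,D]
After op 8 (rotate(+2)): offset=6, physical=[A,C,B,D,E,F,H,I,G], logical=[H,I,G,A,C,B,D,E,F]
After op 9 (rotate(-1)): offset=5, physical=[A,C,B,D,E,F,H,I,G], logical=[F,H,I,G,A,C,B,D,E]
After op 10 (replace(4, 'j')): offset=5, physical=[j,C,B,D,E,F,H,I,G], logical=[F,H,I,G,j,C,B,D,E]
After op 11 (rotate(+2)): offset=7, physical=[j,C,B,D,E,F,H,I,G], logical=[I,G,j,C,B,D,E,F,H]

Answer: D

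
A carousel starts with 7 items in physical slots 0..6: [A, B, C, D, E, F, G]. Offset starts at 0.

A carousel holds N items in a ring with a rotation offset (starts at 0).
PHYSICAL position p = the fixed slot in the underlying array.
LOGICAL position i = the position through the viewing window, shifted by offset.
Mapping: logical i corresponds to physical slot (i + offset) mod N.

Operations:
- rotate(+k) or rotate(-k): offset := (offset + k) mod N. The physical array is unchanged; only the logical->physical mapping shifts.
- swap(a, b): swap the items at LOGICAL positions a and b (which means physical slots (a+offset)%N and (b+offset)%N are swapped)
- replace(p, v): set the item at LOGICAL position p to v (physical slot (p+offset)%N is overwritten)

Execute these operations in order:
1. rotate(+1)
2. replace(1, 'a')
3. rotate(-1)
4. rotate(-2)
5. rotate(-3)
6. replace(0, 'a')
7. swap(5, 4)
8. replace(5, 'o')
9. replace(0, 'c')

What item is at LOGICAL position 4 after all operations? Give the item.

Answer: A

Derivation:
After op 1 (rotate(+1)): offset=1, physical=[A,B,C,D,E,F,G], logical=[B,C,D,E,F,G,A]
After op 2 (replace(1, 'a')): offset=1, physical=[A,B,a,D,E,F,G], logical=[B,a,D,E,F,G,A]
After op 3 (rotate(-1)): offset=0, physical=[A,B,a,D,E,F,G], logical=[A,B,a,D,E,F,G]
After op 4 (rotate(-2)): offset=5, physical=[A,B,a,D,E,F,G], logical=[F,G,A,B,a,D,E]
After op 5 (rotate(-3)): offset=2, physical=[A,B,a,D,E,F,G], logical=[a,D,E,F,G,A,B]
After op 6 (replace(0, 'a')): offset=2, physical=[A,B,a,D,E,F,G], logical=[a,D,E,F,G,A,B]
After op 7 (swap(5, 4)): offset=2, physical=[G,B,a,D,E,F,A], logical=[a,D,E,F,A,G,B]
After op 8 (replace(5, 'o')): offset=2, physical=[o,B,a,D,E,F,A], logical=[a,D,E,F,A,o,B]
After op 9 (replace(0, 'c')): offset=2, physical=[o,B,c,D,E,F,A], logical=[c,D,E,F,A,o,B]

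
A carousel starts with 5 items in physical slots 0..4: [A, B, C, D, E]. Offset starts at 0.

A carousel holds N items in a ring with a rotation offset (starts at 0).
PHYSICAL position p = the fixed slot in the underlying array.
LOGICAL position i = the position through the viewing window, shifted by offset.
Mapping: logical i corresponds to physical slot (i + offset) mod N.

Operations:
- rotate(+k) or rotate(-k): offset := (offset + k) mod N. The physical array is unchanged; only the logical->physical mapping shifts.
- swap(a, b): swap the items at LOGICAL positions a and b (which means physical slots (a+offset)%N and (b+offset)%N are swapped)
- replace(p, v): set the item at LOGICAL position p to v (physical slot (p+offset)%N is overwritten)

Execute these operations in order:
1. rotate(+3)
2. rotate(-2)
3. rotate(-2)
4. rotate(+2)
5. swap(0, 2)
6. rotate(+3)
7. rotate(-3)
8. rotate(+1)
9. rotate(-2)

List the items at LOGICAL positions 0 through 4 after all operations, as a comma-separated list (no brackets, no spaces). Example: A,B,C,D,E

Answer: A,D,C,B,E

Derivation:
After op 1 (rotate(+3)): offset=3, physical=[A,B,C,D,E], logical=[D,E,A,B,C]
After op 2 (rotate(-2)): offset=1, physical=[A,B,C,D,E], logical=[B,C,D,E,A]
After op 3 (rotate(-2)): offset=4, physical=[A,B,C,D,E], logical=[E,A,B,C,D]
After op 4 (rotate(+2)): offset=1, physical=[A,B,C,D,E], logical=[B,C,D,E,A]
After op 5 (swap(0, 2)): offset=1, physical=[A,D,C,B,E], logical=[D,C,B,E,A]
After op 6 (rotate(+3)): offset=4, physical=[A,D,C,B,E], logical=[E,A,D,C,B]
After op 7 (rotate(-3)): offset=1, physical=[A,D,C,B,E], logical=[D,C,B,E,A]
After op 8 (rotate(+1)): offset=2, physical=[A,D,C,B,E], logical=[C,B,E,A,D]
After op 9 (rotate(-2)): offset=0, physical=[A,D,C,B,E], logical=[A,D,C,B,E]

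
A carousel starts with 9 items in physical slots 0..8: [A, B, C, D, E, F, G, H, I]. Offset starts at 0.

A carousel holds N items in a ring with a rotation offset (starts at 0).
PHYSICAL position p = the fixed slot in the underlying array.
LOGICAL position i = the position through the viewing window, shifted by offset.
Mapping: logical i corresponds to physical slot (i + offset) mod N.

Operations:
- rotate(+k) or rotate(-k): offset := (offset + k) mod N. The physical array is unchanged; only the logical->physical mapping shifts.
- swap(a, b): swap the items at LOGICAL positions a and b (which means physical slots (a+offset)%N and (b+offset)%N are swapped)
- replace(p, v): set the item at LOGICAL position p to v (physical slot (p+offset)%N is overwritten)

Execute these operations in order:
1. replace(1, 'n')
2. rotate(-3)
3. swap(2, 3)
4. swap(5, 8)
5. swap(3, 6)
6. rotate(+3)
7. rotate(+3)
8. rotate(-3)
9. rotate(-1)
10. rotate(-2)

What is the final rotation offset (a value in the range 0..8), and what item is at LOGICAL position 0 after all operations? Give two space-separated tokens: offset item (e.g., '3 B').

After op 1 (replace(1, 'n')): offset=0, physical=[A,n,C,D,E,F,G,H,I], logical=[A,n,C,D,E,F,G,H,I]
After op 2 (rotate(-3)): offset=6, physical=[A,n,C,D,E,F,G,H,I], logical=[G,H,I,A,n,C,D,E,F]
After op 3 (swap(2, 3)): offset=6, physical=[I,n,C,D,E,F,G,H,A], logical=[G,H,A,I,n,C,D,E,F]
After op 4 (swap(5, 8)): offset=6, physical=[I,n,F,D,E,C,G,H,A], logical=[G,H,A,I,n,F,D,E,C]
After op 5 (swap(3, 6)): offset=6, physical=[D,n,F,I,E,C,G,H,A], logical=[G,H,A,D,n,F,I,E,C]
After op 6 (rotate(+3)): offset=0, physical=[D,n,F,I,E,C,G,H,A], logical=[D,n,F,I,E,C,G,H,A]
After op 7 (rotate(+3)): offset=3, physical=[D,n,F,I,E,C,G,H,A], logical=[I,E,C,G,H,A,D,n,F]
After op 8 (rotate(-3)): offset=0, physical=[D,n,F,I,E,C,G,H,A], logical=[D,n,F,I,E,C,G,H,A]
After op 9 (rotate(-1)): offset=8, physical=[D,n,F,I,E,C,G,H,A], logical=[A,D,n,F,I,E,C,G,H]
After op 10 (rotate(-2)): offset=6, physical=[D,n,F,I,E,C,G,H,A], logical=[G,H,A,D,n,F,I,E,C]

Answer: 6 G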